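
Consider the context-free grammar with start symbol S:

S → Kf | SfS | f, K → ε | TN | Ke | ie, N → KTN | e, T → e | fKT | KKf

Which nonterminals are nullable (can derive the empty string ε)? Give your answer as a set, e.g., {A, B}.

Directly nullable (have an ε-rule): {K}.
Not nullable: N, S, T — each has a terminal in every rule's right-hand side or depends on a non-nullable symbol.

{K}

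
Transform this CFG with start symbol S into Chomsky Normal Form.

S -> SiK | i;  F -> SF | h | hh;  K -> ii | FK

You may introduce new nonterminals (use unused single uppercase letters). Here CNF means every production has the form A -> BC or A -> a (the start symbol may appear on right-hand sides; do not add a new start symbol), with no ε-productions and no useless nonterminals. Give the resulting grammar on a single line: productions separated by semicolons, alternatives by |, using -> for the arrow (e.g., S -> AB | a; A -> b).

S -> i | SC; A -> h; B -> i; C -> BK; F -> h | AA | SF; K -> BB | FK

No ε-productions.
No unit productions to eliminate.
TERM: introduce A -> h, B -> i and substitute in every rule of length ≥2.
BIN: S -> SBK becomes S -> SC, C -> BK.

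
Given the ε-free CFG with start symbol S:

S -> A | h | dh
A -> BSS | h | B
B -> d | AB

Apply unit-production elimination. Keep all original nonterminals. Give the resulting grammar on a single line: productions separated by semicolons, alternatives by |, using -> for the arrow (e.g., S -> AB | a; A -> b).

S -> d | h | AB | dh | BSS; A -> d | h | AB | BSS; B -> d | AB

Unit productions: A->B, S->A.
Unit pairs (A ⇒* B via units): (A,B), (S,A), (S,B).
S: inherits non-unit rules of {A, B, S} → AB | BSS | d | dh | h.
A: inherits non-unit rules of {A, B} → AB | BSS | d | h.
B: inherits non-unit rules of {B} → AB | d.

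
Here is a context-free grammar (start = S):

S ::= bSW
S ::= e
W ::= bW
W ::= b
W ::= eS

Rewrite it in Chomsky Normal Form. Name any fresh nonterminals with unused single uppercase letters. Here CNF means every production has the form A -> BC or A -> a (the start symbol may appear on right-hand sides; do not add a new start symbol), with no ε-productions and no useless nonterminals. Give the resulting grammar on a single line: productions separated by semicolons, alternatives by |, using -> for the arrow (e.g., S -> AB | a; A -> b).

No ε-productions.
No unit productions to eliminate.
TERM: introduce A -> b, B -> e and substitute in every rule of length ≥2.
BIN: S -> ASW becomes S -> AC, C -> SW.

S -> e | AC; A -> b; B -> e; C -> SW; W -> b | AW | BS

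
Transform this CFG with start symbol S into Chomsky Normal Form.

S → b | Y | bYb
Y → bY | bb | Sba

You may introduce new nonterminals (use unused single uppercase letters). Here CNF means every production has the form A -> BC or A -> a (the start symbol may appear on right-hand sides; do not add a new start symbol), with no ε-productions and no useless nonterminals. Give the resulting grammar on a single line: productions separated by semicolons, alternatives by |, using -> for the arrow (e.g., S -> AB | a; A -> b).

S -> b | AA | AC | AY | SD; A -> b; B -> a; C -> YA; D -> AB; E -> AB; Y -> AA | AY | SE

No ε-productions.
After unit-elimination: S -> b | bY | bb | Sba | bYb; Y -> bY | bb | Sba.
TERM: introduce B -> a, A -> b and substitute in every rule of length ≥2.
BIN: S -> AYA becomes S -> AC, C -> YA; S -> SAB becomes S -> SD, D -> AB; Y -> SAB becomes Y -> SE, E -> AB.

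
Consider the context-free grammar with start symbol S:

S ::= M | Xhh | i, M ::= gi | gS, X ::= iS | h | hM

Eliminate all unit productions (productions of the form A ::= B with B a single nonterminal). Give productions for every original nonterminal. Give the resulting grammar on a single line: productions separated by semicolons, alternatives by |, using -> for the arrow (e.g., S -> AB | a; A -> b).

Unit productions: S->M.
Unit pairs (A ⇒* B via units): (S,M).
S: inherits non-unit rules of {M, S} → Xhh | gS | gi | i.
M: inherits non-unit rules of {M} → gS | gi.
X: inherits non-unit rules of {X} → h | hM | iS.

S -> i | gS | gi | Xhh; M -> gS | gi; X -> h | hM | iS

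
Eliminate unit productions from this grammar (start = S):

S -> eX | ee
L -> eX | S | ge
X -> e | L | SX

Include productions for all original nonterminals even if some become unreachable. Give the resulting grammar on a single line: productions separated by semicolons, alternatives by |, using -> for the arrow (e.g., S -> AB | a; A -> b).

Unit productions: L->S, X->L.
Unit pairs (A ⇒* B via units): (L,S), (X,L), (X,S).
S: inherits non-unit rules of {S} → eX | ee.
L: inherits non-unit rules of {L, S} → eX | ee | ge.
X: inherits non-unit rules of {L, S, X} → SX | e | eX | ee | ge.

S -> eX | ee; L -> eX | ee | ge; X -> e | SX | eX | ee | ge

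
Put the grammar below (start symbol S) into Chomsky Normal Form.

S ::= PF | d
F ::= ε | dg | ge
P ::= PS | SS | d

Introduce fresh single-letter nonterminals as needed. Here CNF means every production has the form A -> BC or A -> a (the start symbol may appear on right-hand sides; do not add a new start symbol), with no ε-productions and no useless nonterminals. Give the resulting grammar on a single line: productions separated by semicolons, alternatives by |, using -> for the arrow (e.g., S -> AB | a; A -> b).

Nullable: {F}; after ε-elimination: S -> P | d | PF; F -> dg | ge; P -> d | PS | SS.
After unit-elimination: S -> d | PF | PS | SS; F -> dg | ge; P -> d | PS | SS.
TERM: introduce A -> d, C -> e, B -> g and substitute in every rule of length ≥2.

S -> d | PF | PS | SS; A -> d; B -> g; C -> e; F -> AB | BC; P -> d | PS | SS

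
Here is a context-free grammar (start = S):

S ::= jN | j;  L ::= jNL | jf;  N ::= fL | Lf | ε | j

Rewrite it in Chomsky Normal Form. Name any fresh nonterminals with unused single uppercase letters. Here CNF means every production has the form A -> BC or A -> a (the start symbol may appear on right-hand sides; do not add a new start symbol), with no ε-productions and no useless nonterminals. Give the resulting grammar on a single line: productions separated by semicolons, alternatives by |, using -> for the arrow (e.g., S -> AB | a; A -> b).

Nullable: {N}; after ε-elimination: S -> j | jN; L -> jL | jf | jNL; N -> j | Lf | fL.
No unit productions to eliminate.
TERM: introduce B -> f, A -> j and substitute in every rule of length ≥2.
BIN: L -> ANL becomes L -> AC, C -> NL.

S -> j | AN; A -> j; B -> f; C -> NL; L -> AB | AC | AL; N -> j | BL | LB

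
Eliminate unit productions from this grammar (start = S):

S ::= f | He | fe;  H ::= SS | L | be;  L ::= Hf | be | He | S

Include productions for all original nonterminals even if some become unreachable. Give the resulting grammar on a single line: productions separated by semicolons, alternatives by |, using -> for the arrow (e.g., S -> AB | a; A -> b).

Unit productions: H->L, L->S.
Unit pairs (A ⇒* B via units): (H,L), (H,S), (L,S).
S: inherits non-unit rules of {S} → He | f | fe.
H: inherits non-unit rules of {H, L, S} → He | Hf | SS | be | f | fe.
L: inherits non-unit rules of {L, S} → He | Hf | be | f | fe.

S -> f | He | fe; H -> f | He | Hf | SS | be | fe; L -> f | He | Hf | be | fe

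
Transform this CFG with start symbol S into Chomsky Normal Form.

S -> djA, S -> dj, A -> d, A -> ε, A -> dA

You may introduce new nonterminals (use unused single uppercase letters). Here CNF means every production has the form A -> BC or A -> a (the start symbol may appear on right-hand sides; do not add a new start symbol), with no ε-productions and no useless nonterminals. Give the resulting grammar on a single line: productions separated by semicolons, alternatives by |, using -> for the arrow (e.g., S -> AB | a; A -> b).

Nullable: {A}; after ε-elimination: S -> dj | djA; A -> d | dA.
No unit productions to eliminate.
TERM: introduce B -> d, C -> j and substitute in every rule of length ≥2.
BIN: S -> BCA becomes S -> BD, D -> CA.

S -> BC | BD; A -> d | BA; B -> d; C -> j; D -> CA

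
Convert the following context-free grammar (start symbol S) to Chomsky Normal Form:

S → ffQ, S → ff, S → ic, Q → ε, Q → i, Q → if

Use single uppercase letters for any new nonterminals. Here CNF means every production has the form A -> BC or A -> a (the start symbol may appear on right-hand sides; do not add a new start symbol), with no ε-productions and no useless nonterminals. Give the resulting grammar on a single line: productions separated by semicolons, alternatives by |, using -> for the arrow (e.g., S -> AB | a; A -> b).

S -> AC | BB | BD; A -> i; B -> f; C -> c; D -> BQ; Q -> i | AB

Nullable: {Q}; after ε-elimination: S -> ff | ic | ffQ; Q -> i | if.
No unit productions to eliminate.
TERM: introduce C -> c, B -> f, A -> i and substitute in every rule of length ≥2.
BIN: S -> BBQ becomes S -> BD, D -> BQ.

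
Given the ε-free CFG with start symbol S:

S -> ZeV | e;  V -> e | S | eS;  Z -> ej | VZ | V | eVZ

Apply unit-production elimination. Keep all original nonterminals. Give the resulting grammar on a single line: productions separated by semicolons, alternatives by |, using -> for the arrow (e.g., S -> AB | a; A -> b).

Unit productions: V->S, Z->V.
Unit pairs (A ⇒* B via units): (V,S), (Z,S), (Z,V).
S: inherits non-unit rules of {S} → ZeV | e.
V: inherits non-unit rules of {S, V} → ZeV | e | eS.
Z: inherits non-unit rules of {S, V, Z} → VZ | ZeV | e | eS | eVZ | ej.

S -> e | ZeV; V -> e | eS | ZeV; Z -> e | VZ | eS | ej | ZeV | eVZ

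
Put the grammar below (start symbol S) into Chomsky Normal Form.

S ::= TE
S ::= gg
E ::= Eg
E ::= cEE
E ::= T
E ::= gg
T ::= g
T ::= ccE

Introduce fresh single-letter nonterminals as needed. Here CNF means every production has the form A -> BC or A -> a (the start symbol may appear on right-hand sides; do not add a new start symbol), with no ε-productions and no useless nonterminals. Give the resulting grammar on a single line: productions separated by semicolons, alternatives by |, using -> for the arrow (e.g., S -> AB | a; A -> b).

S -> AA | TE; A -> g; B -> c; C -> BE; D -> EE; E -> g | AA | BC | BD | EA; F -> BE; T -> g | BF

No ε-productions.
After unit-elimination: S -> TE | gg; E -> g | Eg | gg | cEE | ccE; T -> g | ccE.
TERM: introduce B -> c, A -> g and substitute in every rule of length ≥2.
BIN: E -> BBE becomes E -> BC, C -> BE; E -> BEE becomes E -> BD, D -> EE; T -> BBE becomes T -> BF, F -> BE.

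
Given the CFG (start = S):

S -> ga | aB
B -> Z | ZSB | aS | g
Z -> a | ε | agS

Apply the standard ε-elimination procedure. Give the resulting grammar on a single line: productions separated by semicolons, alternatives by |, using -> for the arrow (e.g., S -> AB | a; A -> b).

S -> a | aB | ga; B -> S | Z | g | SB | ZS | aS | ZSB; Z -> a | agS

Nullable set: {B, Z}.
S -> aB: B nullable, giving a | aB.
B -> Z: Z nullable, giving Z.
B -> ZSB: Z, B nullable, giving S | SB | ZS | ZSB.
Drop Z -> ε.
Unchanged (no nullable symbols): S -> ga; B -> aS; B -> g; Z -> a; Z -> agS.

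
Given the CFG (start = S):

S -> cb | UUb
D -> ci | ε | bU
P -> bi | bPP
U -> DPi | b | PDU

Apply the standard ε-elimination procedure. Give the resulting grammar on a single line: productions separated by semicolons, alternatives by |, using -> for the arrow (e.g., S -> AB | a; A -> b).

Nullable set: {D}.
Drop D -> ε.
U -> DPi: D nullable, giving DPi | Pi.
U -> PDU: D nullable, giving PDU | PU.
Unchanged (no nullable symbols): S -> UUb; S -> cb; D -> bU; D -> ci; P -> bPP; P -> bi; U -> b.

S -> cb | UUb; D -> bU | ci; P -> bi | bPP; U -> b | PU | Pi | DPi | PDU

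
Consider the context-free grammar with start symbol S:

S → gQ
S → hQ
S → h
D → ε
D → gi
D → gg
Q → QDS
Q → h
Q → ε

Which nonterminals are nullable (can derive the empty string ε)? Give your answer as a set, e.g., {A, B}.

{D, Q}

Directly nullable (have an ε-rule): {D, Q}.
Not nullable: S — each has a terminal in every rule's right-hand side or depends on a non-nullable symbol.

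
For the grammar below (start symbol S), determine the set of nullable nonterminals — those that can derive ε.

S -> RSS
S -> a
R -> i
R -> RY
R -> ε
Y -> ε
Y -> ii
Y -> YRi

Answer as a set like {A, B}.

Directly nullable (have an ε-rule): {R, Y}.
Not nullable: S — each has a terminal in every rule's right-hand side or depends on a non-nullable symbol.

{R, Y}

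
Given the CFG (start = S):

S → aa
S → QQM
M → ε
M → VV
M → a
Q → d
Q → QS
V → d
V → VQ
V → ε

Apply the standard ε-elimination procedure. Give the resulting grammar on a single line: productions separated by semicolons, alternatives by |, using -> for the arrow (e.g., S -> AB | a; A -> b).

S -> QQ | aa | QQM; M -> V | a | VV; Q -> d | QS; V -> Q | d | VQ

Nullable set: {M, V}.
S -> QQM: M nullable, giving QQ | QQM.
Drop M -> ε.
M -> VV: V, V nullable, giving V | VV.
Drop V -> ε.
V -> VQ: V nullable, giving Q | VQ.
Unchanged (no nullable symbols): S -> aa; M -> a; Q -> QS; Q -> d; V -> d.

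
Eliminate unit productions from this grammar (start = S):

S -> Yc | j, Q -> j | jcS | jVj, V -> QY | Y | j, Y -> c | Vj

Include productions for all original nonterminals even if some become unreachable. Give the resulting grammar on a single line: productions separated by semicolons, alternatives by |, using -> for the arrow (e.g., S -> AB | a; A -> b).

Unit productions: V->Y.
Unit pairs (A ⇒* B via units): (V,Y).
S: inherits non-unit rules of {S} → Yc | j.
Q: inherits non-unit rules of {Q} → j | jVj | jcS.
V: inherits non-unit rules of {V, Y} → QY | Vj | c | j.
Y: inherits non-unit rules of {Y} → Vj | c.

S -> j | Yc; Q -> j | jVj | jcS; V -> c | j | QY | Vj; Y -> c | Vj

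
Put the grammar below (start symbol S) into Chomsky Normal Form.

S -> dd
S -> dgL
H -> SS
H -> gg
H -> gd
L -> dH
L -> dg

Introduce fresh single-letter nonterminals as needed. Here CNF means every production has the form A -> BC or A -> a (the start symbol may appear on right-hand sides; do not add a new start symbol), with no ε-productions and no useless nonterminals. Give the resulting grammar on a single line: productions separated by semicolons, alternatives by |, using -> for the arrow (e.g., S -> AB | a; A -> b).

S -> BB | BC; A -> g; B -> d; C -> AL; H -> AA | AB | SS; L -> BA | BH

No ε-productions.
No unit productions to eliminate.
TERM: introduce B -> d, A -> g and substitute in every rule of length ≥2.
BIN: S -> BAL becomes S -> BC, C -> AL.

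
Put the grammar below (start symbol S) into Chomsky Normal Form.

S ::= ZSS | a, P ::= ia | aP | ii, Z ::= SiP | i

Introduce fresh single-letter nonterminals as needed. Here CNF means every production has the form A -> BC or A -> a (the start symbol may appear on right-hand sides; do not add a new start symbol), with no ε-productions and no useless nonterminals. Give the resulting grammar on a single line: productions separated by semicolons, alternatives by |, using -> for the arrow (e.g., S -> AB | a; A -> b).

S -> a | ZC; A -> a; B -> i; C -> SS; D -> BP; P -> AP | BA | BB; Z -> i | SD

No ε-productions.
No unit productions to eliminate.
TERM: introduce A -> a, B -> i and substitute in every rule of length ≥2.
BIN: S -> ZSS becomes S -> ZC, C -> SS; Z -> SBP becomes Z -> SD, D -> BP.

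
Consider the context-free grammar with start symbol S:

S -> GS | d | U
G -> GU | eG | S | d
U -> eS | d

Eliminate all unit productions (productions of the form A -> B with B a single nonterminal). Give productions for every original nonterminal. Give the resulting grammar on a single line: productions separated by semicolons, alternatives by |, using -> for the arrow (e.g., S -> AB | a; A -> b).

S -> d | GS | eS; G -> d | GS | GU | eG | eS; U -> d | eS

Unit productions: G->S, S->U.
Unit pairs (A ⇒* B via units): (G,S), (G,U), (S,U).
S: inherits non-unit rules of {S, U} → GS | d | eS.
G: inherits non-unit rules of {G, S, U} → GS | GU | d | eG | eS.
U: inherits non-unit rules of {U} → d | eS.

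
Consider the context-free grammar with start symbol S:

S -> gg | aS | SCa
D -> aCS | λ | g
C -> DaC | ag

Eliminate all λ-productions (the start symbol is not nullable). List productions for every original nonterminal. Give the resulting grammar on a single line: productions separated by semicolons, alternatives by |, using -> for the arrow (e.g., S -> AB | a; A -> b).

Nullable set: {D}.
C -> DaC: D nullable, giving DaC | aC.
Drop D -> λ.
Unchanged (no nullable symbols): S -> SCa; S -> aS; S -> gg; C -> ag; D -> aCS; D -> g.

S -> aS | gg | SCa; C -> aC | ag | DaC; D -> g | aCS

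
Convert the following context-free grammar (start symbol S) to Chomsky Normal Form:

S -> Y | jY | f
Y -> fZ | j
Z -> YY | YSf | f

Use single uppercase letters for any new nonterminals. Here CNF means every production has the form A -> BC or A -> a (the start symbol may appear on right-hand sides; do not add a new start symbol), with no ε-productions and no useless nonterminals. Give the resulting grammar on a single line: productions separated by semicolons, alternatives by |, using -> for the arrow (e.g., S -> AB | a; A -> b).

S -> f | j | AZ | BY; A -> f; B -> j; C -> SA; Y -> j | AZ; Z -> f | YC | YY

No ε-productions.
After unit-elimination: S -> f | j | fZ | jY; Y -> j | fZ; Z -> f | YY | YSf.
TERM: introduce A -> f, B -> j and substitute in every rule of length ≥2.
BIN: Z -> YSA becomes Z -> YC, C -> SA.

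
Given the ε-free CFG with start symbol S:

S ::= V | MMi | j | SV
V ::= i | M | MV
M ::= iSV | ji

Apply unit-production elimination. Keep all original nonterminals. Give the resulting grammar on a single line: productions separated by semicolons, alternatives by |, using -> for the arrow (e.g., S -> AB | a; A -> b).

S -> i | j | MV | SV | ji | MMi | iSV; M -> ji | iSV; V -> i | MV | ji | iSV

Unit productions: S->V, V->M.
Unit pairs (A ⇒* B via units): (S,M), (S,V), (V,M).
S: inherits non-unit rules of {M, S, V} → MMi | MV | SV | i | iSV | j | ji.
M: inherits non-unit rules of {M} → iSV | ji.
V: inherits non-unit rules of {M, V} → MV | i | iSV | ji.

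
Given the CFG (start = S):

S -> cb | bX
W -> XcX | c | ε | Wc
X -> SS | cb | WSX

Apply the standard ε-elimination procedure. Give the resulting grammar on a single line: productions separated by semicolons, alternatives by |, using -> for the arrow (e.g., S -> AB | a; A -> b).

Nullable set: {W}.
Drop W -> ε.
W -> Wc: W nullable, giving Wc | c.
X -> WSX: W nullable, giving SX | WSX.
Unchanged (no nullable symbols): S -> bX; S -> cb; W -> XcX; W -> c; X -> SS; X -> cb.

S -> bX | cb; W -> c | Wc | XcX; X -> SS | SX | cb | WSX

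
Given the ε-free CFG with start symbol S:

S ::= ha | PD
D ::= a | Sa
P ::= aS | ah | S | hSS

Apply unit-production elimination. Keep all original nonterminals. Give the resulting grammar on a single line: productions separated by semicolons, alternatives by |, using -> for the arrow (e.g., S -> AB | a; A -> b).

S -> PD | ha; D -> a | Sa; P -> PD | aS | ah | ha | hSS

Unit productions: P->S.
Unit pairs (A ⇒* B via units): (P,S).
S: inherits non-unit rules of {S} → PD | ha.
D: inherits non-unit rules of {D} → Sa | a.
P: inherits non-unit rules of {P, S} → PD | aS | ah | hSS | ha.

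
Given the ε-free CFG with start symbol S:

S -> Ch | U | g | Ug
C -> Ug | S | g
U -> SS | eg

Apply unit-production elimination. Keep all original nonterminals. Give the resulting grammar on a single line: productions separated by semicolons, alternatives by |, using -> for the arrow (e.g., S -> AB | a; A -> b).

Unit productions: C->S, S->U.
Unit pairs (A ⇒* B via units): (C,S), (C,U), (S,U).
S: inherits non-unit rules of {S, U} → Ch | SS | Ug | eg | g.
C: inherits non-unit rules of {C, S, U} → Ch | SS | Ug | eg | g.
U: inherits non-unit rules of {U} → SS | eg.

S -> g | Ch | SS | Ug | eg; C -> g | Ch | SS | Ug | eg; U -> SS | eg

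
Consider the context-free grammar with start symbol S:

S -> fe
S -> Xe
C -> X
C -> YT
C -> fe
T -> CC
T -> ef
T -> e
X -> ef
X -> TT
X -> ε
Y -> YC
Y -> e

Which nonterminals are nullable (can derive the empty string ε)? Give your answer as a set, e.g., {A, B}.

{C, T, X}

Directly nullable (have an ε-rule): {X}.
C is nullable via C -> X (every symbol on the right is already known nullable).
T is nullable via T -> CC (every symbol on the right is already known nullable).
Not nullable: S, Y — each has a terminal in every rule's right-hand side or depends on a non-nullable symbol.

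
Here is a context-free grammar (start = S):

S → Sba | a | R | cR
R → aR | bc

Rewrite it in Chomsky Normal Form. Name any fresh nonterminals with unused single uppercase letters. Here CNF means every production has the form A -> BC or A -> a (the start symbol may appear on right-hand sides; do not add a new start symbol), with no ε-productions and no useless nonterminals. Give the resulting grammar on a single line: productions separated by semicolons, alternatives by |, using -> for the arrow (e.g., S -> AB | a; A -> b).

S -> a | AR | BC | CR | SD; A -> a; B -> b; C -> c; D -> BA; R -> AR | BC

No ε-productions.
After unit-elimination: S -> a | aR | bc | cR | Sba; R -> aR | bc.
TERM: introduce A -> a, B -> b, C -> c and substitute in every rule of length ≥2.
BIN: S -> SBA becomes S -> SD, D -> BA.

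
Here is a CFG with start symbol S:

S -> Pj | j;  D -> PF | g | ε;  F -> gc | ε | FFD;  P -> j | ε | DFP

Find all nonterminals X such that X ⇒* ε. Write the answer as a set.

{D, F, P}

Directly nullable (have an ε-rule): {D, F, P}.
Not nullable: S — each has a terminal in every rule's right-hand side or depends on a non-nullable symbol.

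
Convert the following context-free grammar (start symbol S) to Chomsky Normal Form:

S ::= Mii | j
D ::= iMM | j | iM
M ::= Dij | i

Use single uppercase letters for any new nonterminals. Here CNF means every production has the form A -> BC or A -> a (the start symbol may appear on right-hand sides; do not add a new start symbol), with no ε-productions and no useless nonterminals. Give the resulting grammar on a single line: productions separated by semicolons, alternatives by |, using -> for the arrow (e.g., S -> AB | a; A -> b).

No ε-productions.
No unit productions to eliminate.
TERM: introduce A -> i, B -> j and substitute in every rule of length ≥2.
BIN: D -> AMM becomes D -> AC, C -> MM; M -> DAB becomes M -> DE, E -> AB; S -> MAA becomes S -> MF, F -> AA.

S -> j | MF; A -> i; B -> j; C -> MM; D -> j | AC | AM; E -> AB; F -> AA; M -> i | DE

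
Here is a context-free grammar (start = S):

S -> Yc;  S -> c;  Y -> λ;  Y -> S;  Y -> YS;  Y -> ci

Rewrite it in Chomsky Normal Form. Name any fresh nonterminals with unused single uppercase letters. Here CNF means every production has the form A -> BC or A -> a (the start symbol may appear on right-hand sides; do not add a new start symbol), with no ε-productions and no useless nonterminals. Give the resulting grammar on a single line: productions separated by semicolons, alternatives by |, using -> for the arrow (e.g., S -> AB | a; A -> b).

Nullable: {Y}; after ε-elimination: S -> c | Yc; Y -> S | YS | ci.
After unit-elimination: S -> c | Yc; Y -> c | YS | Yc | ci.
TERM: introduce A -> c, B -> i and substitute in every rule of length ≥2.

S -> c | YA; A -> c; B -> i; Y -> c | AB | YA | YS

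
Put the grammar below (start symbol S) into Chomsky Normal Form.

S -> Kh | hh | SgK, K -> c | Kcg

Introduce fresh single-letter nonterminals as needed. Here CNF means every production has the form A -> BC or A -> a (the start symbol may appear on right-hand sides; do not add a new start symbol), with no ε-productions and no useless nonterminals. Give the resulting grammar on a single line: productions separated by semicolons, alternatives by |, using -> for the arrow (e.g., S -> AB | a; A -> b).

S -> CC | KC | SE; A -> c; B -> g; C -> h; D -> AB; E -> BK; K -> c | KD

No ε-productions.
No unit productions to eliminate.
TERM: introduce A -> c, B -> g, C -> h and substitute in every rule of length ≥2.
BIN: K -> KAB becomes K -> KD, D -> AB; S -> SBK becomes S -> SE, E -> BK.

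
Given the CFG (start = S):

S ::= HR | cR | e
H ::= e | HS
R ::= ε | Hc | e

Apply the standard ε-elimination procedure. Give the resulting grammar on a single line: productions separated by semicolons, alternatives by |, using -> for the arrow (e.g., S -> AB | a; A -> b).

Nullable set: {R}.
S -> HR: R nullable, giving H | HR.
S -> cR: R nullable, giving c | cR.
Drop R -> ε.
Unchanged (no nullable symbols): S -> e; H -> HS; H -> e; R -> Hc; R -> e.

S -> H | c | e | HR | cR; H -> e | HS; R -> e | Hc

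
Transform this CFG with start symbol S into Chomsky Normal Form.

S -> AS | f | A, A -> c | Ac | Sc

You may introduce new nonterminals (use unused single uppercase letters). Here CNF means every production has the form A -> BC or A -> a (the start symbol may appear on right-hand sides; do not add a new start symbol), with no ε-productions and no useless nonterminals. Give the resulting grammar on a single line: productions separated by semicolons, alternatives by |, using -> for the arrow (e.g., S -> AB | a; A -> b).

S -> c | f | AB | AS | SB; A -> c | AB | SB; B -> c

No ε-productions.
After unit-elimination: S -> c | f | AS | Ac | Sc; A -> c | Ac | Sc.
TERM: introduce B -> c and substitute in every rule of length ≥2.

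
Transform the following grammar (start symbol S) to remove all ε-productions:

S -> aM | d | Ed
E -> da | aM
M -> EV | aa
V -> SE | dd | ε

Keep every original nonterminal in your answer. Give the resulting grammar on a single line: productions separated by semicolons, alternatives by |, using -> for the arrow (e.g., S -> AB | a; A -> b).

Nullable set: {V}.
M -> EV: V nullable, giving E | EV.
Drop V -> ε.
Unchanged (no nullable symbols): S -> Ed; S -> aM; S -> d; E -> aM; E -> da; M -> aa; V -> SE; V -> dd.

S -> d | Ed | aM; E -> aM | da; M -> E | EV | aa; V -> SE | dd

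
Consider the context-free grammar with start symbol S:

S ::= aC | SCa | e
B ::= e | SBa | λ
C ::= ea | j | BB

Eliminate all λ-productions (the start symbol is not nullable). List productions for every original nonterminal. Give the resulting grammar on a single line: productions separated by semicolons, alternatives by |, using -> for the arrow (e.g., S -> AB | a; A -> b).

S -> a | e | Sa | aC | SCa; B -> e | Sa | SBa; C -> B | j | BB | ea

Nullable set: {B, C}.
S -> SCa: C nullable, giving SCa | Sa.
S -> aC: C nullable, giving a | aC.
Drop B -> λ.
B -> SBa: B nullable, giving SBa | Sa.
C -> BB: B, B nullable, giving B | BB.
Unchanged (no nullable symbols): S -> e; B -> e; C -> ea; C -> j.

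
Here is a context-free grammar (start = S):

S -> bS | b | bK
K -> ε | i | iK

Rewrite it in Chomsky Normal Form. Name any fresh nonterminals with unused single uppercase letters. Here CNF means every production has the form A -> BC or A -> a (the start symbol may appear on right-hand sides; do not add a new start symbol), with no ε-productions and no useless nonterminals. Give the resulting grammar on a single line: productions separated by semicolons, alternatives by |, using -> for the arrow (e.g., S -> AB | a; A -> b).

Nullable: {K}; after ε-elimination: S -> b | bK | bS; K -> i | iK.
No unit productions to eliminate.
TERM: introduce B -> b, A -> i and substitute in every rule of length ≥2.

S -> b | BK | BS; A -> i; B -> b; K -> i | AK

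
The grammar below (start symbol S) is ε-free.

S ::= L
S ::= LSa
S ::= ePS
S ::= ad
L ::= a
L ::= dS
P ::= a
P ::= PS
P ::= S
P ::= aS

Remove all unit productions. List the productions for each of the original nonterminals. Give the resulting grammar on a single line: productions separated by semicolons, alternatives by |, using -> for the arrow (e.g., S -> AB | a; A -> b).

Unit productions: P->S, S->L.
Unit pairs (A ⇒* B via units): (P,L), (P,S), (S,L).
S: inherits non-unit rules of {L, S} → LSa | a | ad | dS | ePS.
L: inherits non-unit rules of {L} → a | dS.
P: inherits non-unit rules of {L, P, S} → LSa | PS | a | aS | ad | dS | ePS.

S -> a | ad | dS | LSa | ePS; L -> a | dS; P -> a | PS | aS | ad | dS | LSa | ePS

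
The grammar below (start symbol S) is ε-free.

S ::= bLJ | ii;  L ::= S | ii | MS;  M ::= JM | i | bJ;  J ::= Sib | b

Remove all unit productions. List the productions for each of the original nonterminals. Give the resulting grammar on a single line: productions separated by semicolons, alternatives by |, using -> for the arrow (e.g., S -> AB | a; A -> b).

S -> ii | bLJ; J -> b | Sib; L -> MS | ii | bLJ; M -> i | JM | bJ

Unit productions: L->S.
Unit pairs (A ⇒* B via units): (L,S).
S: inherits non-unit rules of {S} → bLJ | ii.
J: inherits non-unit rules of {J} → Sib | b.
L: inherits non-unit rules of {L, S} → MS | bLJ | ii.
M: inherits non-unit rules of {M} → JM | bJ | i.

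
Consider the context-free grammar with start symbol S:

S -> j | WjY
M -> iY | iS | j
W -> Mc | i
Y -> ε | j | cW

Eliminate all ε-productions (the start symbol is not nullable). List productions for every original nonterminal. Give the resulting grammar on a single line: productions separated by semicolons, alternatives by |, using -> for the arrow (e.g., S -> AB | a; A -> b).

S -> j | Wj | WjY; M -> i | j | iS | iY; W -> i | Mc; Y -> j | cW

Nullable set: {Y}.
S -> WjY: Y nullable, giving Wj | WjY.
M -> iY: Y nullable, giving i | iY.
Drop Y -> ε.
Unchanged (no nullable symbols): S -> j; M -> iS; M -> j; W -> Mc; W -> i; Y -> cW; Y -> j.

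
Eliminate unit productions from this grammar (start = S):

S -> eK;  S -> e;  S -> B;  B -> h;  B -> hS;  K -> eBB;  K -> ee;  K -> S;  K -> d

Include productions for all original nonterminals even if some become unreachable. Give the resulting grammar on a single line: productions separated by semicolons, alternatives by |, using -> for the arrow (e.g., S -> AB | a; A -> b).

S -> e | h | eK | hS; B -> h | hS; K -> d | e | h | eK | ee | hS | eBB

Unit productions: K->S, S->B.
Unit pairs (A ⇒* B via units): (K,B), (K,S), (S,B).
S: inherits non-unit rules of {B, S} → e | eK | h | hS.
B: inherits non-unit rules of {B} → h | hS.
K: inherits non-unit rules of {B, K, S} → d | e | eBB | eK | ee | h | hS.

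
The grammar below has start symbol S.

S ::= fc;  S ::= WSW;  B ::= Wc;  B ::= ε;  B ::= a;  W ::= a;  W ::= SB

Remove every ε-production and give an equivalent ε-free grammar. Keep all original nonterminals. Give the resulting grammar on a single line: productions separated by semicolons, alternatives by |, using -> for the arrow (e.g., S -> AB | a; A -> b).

Nullable set: {B}.
Drop B -> ε.
W -> SB: B nullable, giving S | SB.
Unchanged (no nullable symbols): S -> WSW; S -> fc; B -> Wc; B -> a; W -> a.

S -> fc | WSW; B -> a | Wc; W -> S | a | SB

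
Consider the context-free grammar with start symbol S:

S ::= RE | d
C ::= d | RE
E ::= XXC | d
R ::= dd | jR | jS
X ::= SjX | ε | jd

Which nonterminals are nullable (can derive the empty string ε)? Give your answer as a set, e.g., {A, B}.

Directly nullable (have an ε-rule): {X}.
Not nullable: C, E, R, S — each has a terminal in every rule's right-hand side or depends on a non-nullable symbol.

{X}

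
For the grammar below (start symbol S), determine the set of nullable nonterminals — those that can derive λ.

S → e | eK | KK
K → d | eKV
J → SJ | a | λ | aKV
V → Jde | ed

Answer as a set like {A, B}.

{J}

Directly nullable (have an ε-rule): {J}.
Not nullable: K, S, V — each has a terminal in every rule's right-hand side or depends on a non-nullable symbol.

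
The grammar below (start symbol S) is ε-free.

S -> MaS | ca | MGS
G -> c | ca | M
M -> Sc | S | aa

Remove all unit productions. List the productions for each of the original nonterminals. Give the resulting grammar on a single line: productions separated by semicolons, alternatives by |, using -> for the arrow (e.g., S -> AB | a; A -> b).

Unit productions: G->M, M->S.
Unit pairs (A ⇒* B via units): (G,M), (G,S), (M,S).
S: inherits non-unit rules of {S} → MGS | MaS | ca.
G: inherits non-unit rules of {G, M, S} → MGS | MaS | Sc | aa | c | ca.
M: inherits non-unit rules of {M, S} → MGS | MaS | Sc | aa | ca.

S -> ca | MGS | MaS; G -> c | Sc | aa | ca | MGS | MaS; M -> Sc | aa | ca | MGS | MaS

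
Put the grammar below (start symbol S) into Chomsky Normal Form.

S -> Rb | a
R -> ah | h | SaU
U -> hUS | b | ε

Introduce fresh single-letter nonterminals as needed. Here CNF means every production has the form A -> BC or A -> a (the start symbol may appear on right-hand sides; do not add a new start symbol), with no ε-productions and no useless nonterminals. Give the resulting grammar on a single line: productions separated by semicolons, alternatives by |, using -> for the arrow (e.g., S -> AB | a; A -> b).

S -> a | RC; A -> a; B -> h; C -> b; D -> AU; E -> US; R -> h | AB | SA | SD; U -> b | BE | BS

Nullable: {U}; after ε-elimination: S -> a | Rb; R -> h | Sa | ah | SaU; U -> b | hS | hUS.
No unit productions to eliminate.
TERM: introduce A -> a, C -> b, B -> h and substitute in every rule of length ≥2.
BIN: R -> SAU becomes R -> SD, D -> AU; U -> BUS becomes U -> BE, E -> US.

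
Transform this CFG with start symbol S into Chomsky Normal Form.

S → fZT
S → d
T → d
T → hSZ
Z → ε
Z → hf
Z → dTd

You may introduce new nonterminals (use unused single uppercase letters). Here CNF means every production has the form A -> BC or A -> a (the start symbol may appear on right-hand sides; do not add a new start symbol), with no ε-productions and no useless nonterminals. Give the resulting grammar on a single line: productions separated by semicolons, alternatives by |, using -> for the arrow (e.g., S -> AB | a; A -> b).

Nullable: {Z}; after ε-elimination: S -> d | fT | fZT; T -> d | hS | hSZ; Z -> hf | dTd.
No unit productions to eliminate.
TERM: introduce C -> d, A -> f, B -> h and substitute in every rule of length ≥2.
BIN: S -> AZT becomes S -> AD, D -> ZT; T -> BSZ becomes T -> BE, E -> SZ; Z -> CTC becomes Z -> CF, F -> TC.

S -> d | AD | AT; A -> f; B -> h; C -> d; D -> ZT; E -> SZ; F -> TC; T -> d | BE | BS; Z -> BA | CF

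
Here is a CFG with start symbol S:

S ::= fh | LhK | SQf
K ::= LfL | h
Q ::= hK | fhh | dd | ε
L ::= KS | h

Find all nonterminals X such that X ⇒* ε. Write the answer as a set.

Directly nullable (have an ε-rule): {Q}.
Not nullable: K, L, S — each has a terminal in every rule's right-hand side or depends on a non-nullable symbol.

{Q}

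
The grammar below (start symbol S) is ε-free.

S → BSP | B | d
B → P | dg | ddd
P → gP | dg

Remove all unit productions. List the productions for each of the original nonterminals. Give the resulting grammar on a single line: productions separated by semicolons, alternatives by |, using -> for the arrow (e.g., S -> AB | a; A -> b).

Unit productions: B->P, S->B.
Unit pairs (A ⇒* B via units): (B,P), (S,B), (S,P).
S: inherits non-unit rules of {B, P, S} → BSP | d | ddd | dg | gP.
B: inherits non-unit rules of {B, P} → ddd | dg | gP.
P: inherits non-unit rules of {P} → dg | gP.

S -> d | dg | gP | BSP | ddd; B -> dg | gP | ddd; P -> dg | gP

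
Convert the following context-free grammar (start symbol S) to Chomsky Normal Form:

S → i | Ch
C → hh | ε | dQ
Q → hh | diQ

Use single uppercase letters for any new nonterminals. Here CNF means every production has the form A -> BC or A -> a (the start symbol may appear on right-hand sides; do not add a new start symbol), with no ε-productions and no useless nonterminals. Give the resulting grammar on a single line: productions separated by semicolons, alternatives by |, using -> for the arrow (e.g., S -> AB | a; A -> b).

Nullable: {C}; after ε-elimination: S -> h | i | Ch; C -> dQ | hh; Q -> hh | diQ.
No unit productions to eliminate.
TERM: introduce A -> d, B -> h, D -> i and substitute in every rule of length ≥2.
BIN: Q -> ADQ becomes Q -> AE, E -> DQ.

S -> h | i | CB; A -> d; B -> h; C -> AQ | BB; D -> i; E -> DQ; Q -> AE | BB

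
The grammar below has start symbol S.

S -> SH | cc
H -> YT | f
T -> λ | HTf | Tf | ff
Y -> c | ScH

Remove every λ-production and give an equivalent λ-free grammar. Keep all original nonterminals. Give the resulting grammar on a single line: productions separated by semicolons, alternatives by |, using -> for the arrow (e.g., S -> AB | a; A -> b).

S -> SH | cc; H -> Y | f | YT; T -> f | Hf | Tf | ff | HTf; Y -> c | ScH

Nullable set: {T}.
H -> YT: T nullable, giving Y | YT.
Drop T -> λ.
T -> HTf: T nullable, giving HTf | Hf.
T -> Tf: T nullable, giving Tf | f.
Unchanged (no nullable symbols): S -> SH; S -> cc; H -> f; T -> ff; Y -> ScH; Y -> c.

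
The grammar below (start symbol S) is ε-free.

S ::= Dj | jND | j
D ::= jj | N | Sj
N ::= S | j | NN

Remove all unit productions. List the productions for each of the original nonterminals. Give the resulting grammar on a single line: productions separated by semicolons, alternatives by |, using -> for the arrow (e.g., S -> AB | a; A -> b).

Unit productions: D->N, N->S.
Unit pairs (A ⇒* B via units): (D,N), (D,S), (N,S).
S: inherits non-unit rules of {S} → Dj | j | jND.
D: inherits non-unit rules of {D, N, S} → Dj | NN | Sj | j | jND | jj.
N: inherits non-unit rules of {N, S} → Dj | NN | j | jND.

S -> j | Dj | jND; D -> j | Dj | NN | Sj | jj | jND; N -> j | Dj | NN | jND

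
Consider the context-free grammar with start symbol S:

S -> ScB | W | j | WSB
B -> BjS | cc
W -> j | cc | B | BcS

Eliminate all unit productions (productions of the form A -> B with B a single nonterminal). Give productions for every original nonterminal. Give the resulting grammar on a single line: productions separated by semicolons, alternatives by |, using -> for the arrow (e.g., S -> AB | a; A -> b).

Unit productions: S->W, W->B.
Unit pairs (A ⇒* B via units): (S,B), (S,W), (W,B).
S: inherits non-unit rules of {B, S, W} → BcS | BjS | ScB | WSB | cc | j.
B: inherits non-unit rules of {B} → BjS | cc.
W: inherits non-unit rules of {B, W} → BcS | BjS | cc | j.

S -> j | cc | BcS | BjS | ScB | WSB; B -> cc | BjS; W -> j | cc | BcS | BjS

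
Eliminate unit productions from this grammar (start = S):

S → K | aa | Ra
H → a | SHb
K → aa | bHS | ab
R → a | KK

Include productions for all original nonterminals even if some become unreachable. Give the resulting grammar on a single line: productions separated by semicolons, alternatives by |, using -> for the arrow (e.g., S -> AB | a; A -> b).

S -> Ra | aa | ab | bHS; H -> a | SHb; K -> aa | ab | bHS; R -> a | KK

Unit productions: S->K.
Unit pairs (A ⇒* B via units): (S,K).
S: inherits non-unit rules of {K, S} → Ra | aa | ab | bHS.
H: inherits non-unit rules of {H} → SHb | a.
K: inherits non-unit rules of {K} → aa | ab | bHS.
R: inherits non-unit rules of {R} → KK | a.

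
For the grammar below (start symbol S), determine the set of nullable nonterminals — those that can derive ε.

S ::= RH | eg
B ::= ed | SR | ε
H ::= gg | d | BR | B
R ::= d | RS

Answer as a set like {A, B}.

Directly nullable (have an ε-rule): {B}.
H is nullable via H -> B (every symbol on the right is already known nullable).
Not nullable: R, S — each has a terminal in every rule's right-hand side or depends on a non-nullable symbol.

{B, H}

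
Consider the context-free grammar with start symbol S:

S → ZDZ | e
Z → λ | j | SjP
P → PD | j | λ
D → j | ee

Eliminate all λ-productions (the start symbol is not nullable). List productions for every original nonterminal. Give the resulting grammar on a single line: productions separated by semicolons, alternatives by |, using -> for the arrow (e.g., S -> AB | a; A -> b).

S -> D | e | DZ | ZD | ZDZ; D -> j | ee; P -> D | j | PD; Z -> j | Sj | SjP

Nullable set: {P, Z}.
S -> ZDZ: Z, Z nullable, giving D | DZ | ZD | ZDZ.
Drop P -> λ.
P -> PD: P nullable, giving D | PD.
Drop Z -> λ.
Z -> SjP: P nullable, giving Sj | SjP.
Unchanged (no nullable symbols): S -> e; D -> ee; D -> j; P -> j; Z -> j.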